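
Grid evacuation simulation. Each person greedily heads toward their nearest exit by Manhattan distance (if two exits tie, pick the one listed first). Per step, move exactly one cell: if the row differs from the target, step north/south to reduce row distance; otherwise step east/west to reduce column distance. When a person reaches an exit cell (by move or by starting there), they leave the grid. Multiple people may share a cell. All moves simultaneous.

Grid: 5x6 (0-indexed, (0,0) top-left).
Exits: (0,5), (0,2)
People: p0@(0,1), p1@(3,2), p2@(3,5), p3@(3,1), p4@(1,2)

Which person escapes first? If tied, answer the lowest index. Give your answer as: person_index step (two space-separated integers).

Answer: 0 1

Derivation:
Step 1: p0:(0,1)->(0,2)->EXIT | p1:(3,2)->(2,2) | p2:(3,5)->(2,5) | p3:(3,1)->(2,1) | p4:(1,2)->(0,2)->EXIT
Step 2: p0:escaped | p1:(2,2)->(1,2) | p2:(2,5)->(1,5) | p3:(2,1)->(1,1) | p4:escaped
Step 3: p0:escaped | p1:(1,2)->(0,2)->EXIT | p2:(1,5)->(0,5)->EXIT | p3:(1,1)->(0,1) | p4:escaped
Step 4: p0:escaped | p1:escaped | p2:escaped | p3:(0,1)->(0,2)->EXIT | p4:escaped
Exit steps: [1, 3, 3, 4, 1]
First to escape: p0 at step 1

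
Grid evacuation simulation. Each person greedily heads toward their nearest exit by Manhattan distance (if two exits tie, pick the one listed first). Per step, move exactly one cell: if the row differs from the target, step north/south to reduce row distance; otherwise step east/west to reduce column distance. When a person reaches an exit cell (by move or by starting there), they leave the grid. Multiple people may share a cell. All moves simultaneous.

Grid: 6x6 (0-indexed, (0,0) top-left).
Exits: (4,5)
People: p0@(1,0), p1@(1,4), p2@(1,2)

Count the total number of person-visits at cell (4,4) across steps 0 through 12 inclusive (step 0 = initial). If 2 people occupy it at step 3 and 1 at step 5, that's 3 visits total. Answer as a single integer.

Step 0: p0@(1,0) p1@(1,4) p2@(1,2) -> at (4,4): 0 [-], cum=0
Step 1: p0@(2,0) p1@(2,4) p2@(2,2) -> at (4,4): 0 [-], cum=0
Step 2: p0@(3,0) p1@(3,4) p2@(3,2) -> at (4,4): 0 [-], cum=0
Step 3: p0@(4,0) p1@(4,4) p2@(4,2) -> at (4,4): 1 [p1], cum=1
Step 4: p0@(4,1) p1@ESC p2@(4,3) -> at (4,4): 0 [-], cum=1
Step 5: p0@(4,2) p1@ESC p2@(4,4) -> at (4,4): 1 [p2], cum=2
Step 6: p0@(4,3) p1@ESC p2@ESC -> at (4,4): 0 [-], cum=2
Step 7: p0@(4,4) p1@ESC p2@ESC -> at (4,4): 1 [p0], cum=3
Step 8: p0@ESC p1@ESC p2@ESC -> at (4,4): 0 [-], cum=3
Total visits = 3

Answer: 3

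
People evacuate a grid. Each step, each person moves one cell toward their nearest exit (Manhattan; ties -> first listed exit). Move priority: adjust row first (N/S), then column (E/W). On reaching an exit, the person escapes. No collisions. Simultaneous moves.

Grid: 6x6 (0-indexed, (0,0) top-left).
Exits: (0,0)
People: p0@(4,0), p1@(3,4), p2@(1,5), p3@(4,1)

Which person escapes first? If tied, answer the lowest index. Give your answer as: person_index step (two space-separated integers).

Step 1: p0:(4,0)->(3,0) | p1:(3,4)->(2,4) | p2:(1,5)->(0,5) | p3:(4,1)->(3,1)
Step 2: p0:(3,0)->(2,0) | p1:(2,4)->(1,4) | p2:(0,5)->(0,4) | p3:(3,1)->(2,1)
Step 3: p0:(2,0)->(1,0) | p1:(1,4)->(0,4) | p2:(0,4)->(0,3) | p3:(2,1)->(1,1)
Step 4: p0:(1,0)->(0,0)->EXIT | p1:(0,4)->(0,3) | p2:(0,3)->(0,2) | p3:(1,1)->(0,1)
Step 5: p0:escaped | p1:(0,3)->(0,2) | p2:(0,2)->(0,1) | p3:(0,1)->(0,0)->EXIT
Step 6: p0:escaped | p1:(0,2)->(0,1) | p2:(0,1)->(0,0)->EXIT | p3:escaped
Step 7: p0:escaped | p1:(0,1)->(0,0)->EXIT | p2:escaped | p3:escaped
Exit steps: [4, 7, 6, 5]
First to escape: p0 at step 4

Answer: 0 4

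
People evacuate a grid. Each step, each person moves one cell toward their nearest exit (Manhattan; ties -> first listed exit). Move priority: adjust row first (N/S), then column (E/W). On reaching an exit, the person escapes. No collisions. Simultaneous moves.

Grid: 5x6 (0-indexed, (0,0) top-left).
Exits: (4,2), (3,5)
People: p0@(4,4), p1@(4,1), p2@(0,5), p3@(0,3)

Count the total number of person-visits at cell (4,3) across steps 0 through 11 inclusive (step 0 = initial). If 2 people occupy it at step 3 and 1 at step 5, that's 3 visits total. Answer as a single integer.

Answer: 2

Derivation:
Step 0: p0@(4,4) p1@(4,1) p2@(0,5) p3@(0,3) -> at (4,3): 0 [-], cum=0
Step 1: p0@(4,3) p1@ESC p2@(1,5) p3@(1,3) -> at (4,3): 1 [p0], cum=1
Step 2: p0@ESC p1@ESC p2@(2,5) p3@(2,3) -> at (4,3): 0 [-], cum=1
Step 3: p0@ESC p1@ESC p2@ESC p3@(3,3) -> at (4,3): 0 [-], cum=1
Step 4: p0@ESC p1@ESC p2@ESC p3@(4,3) -> at (4,3): 1 [p3], cum=2
Step 5: p0@ESC p1@ESC p2@ESC p3@ESC -> at (4,3): 0 [-], cum=2
Total visits = 2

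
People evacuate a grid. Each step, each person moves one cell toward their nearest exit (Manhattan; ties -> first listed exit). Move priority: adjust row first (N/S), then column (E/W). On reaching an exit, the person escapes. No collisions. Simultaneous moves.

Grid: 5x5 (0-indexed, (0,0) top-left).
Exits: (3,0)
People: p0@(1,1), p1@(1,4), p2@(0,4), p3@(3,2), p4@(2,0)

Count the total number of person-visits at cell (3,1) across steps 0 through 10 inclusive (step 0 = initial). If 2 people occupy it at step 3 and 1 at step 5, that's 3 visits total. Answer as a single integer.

Answer: 4

Derivation:
Step 0: p0@(1,1) p1@(1,4) p2@(0,4) p3@(3,2) p4@(2,0) -> at (3,1): 0 [-], cum=0
Step 1: p0@(2,1) p1@(2,4) p2@(1,4) p3@(3,1) p4@ESC -> at (3,1): 1 [p3], cum=1
Step 2: p0@(3,1) p1@(3,4) p2@(2,4) p3@ESC p4@ESC -> at (3,1): 1 [p0], cum=2
Step 3: p0@ESC p1@(3,3) p2@(3,4) p3@ESC p4@ESC -> at (3,1): 0 [-], cum=2
Step 4: p0@ESC p1@(3,2) p2@(3,3) p3@ESC p4@ESC -> at (3,1): 0 [-], cum=2
Step 5: p0@ESC p1@(3,1) p2@(3,2) p3@ESC p4@ESC -> at (3,1): 1 [p1], cum=3
Step 6: p0@ESC p1@ESC p2@(3,1) p3@ESC p4@ESC -> at (3,1): 1 [p2], cum=4
Step 7: p0@ESC p1@ESC p2@ESC p3@ESC p4@ESC -> at (3,1): 0 [-], cum=4
Total visits = 4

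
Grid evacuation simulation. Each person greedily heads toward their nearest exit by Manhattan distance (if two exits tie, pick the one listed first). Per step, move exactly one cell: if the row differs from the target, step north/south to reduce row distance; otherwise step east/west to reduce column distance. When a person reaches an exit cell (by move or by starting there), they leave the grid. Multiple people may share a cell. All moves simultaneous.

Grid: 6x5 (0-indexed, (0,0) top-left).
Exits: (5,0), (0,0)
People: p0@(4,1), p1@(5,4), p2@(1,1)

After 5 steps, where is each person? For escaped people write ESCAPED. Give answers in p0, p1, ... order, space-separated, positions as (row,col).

Step 1: p0:(4,1)->(5,1) | p1:(5,4)->(5,3) | p2:(1,1)->(0,1)
Step 2: p0:(5,1)->(5,0)->EXIT | p1:(5,3)->(5,2) | p2:(0,1)->(0,0)->EXIT
Step 3: p0:escaped | p1:(5,2)->(5,1) | p2:escaped
Step 4: p0:escaped | p1:(5,1)->(5,0)->EXIT | p2:escaped

ESCAPED ESCAPED ESCAPED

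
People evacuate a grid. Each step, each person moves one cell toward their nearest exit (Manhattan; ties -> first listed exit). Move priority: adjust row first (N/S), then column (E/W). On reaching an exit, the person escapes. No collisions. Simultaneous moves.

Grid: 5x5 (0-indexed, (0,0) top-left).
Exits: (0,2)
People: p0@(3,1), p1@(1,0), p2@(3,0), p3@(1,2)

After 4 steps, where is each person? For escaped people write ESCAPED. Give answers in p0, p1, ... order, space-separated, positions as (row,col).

Step 1: p0:(3,1)->(2,1) | p1:(1,0)->(0,0) | p2:(3,0)->(2,0) | p3:(1,2)->(0,2)->EXIT
Step 2: p0:(2,1)->(1,1) | p1:(0,0)->(0,1) | p2:(2,0)->(1,0) | p3:escaped
Step 3: p0:(1,1)->(0,1) | p1:(0,1)->(0,2)->EXIT | p2:(1,0)->(0,0) | p3:escaped
Step 4: p0:(0,1)->(0,2)->EXIT | p1:escaped | p2:(0,0)->(0,1) | p3:escaped

ESCAPED ESCAPED (0,1) ESCAPED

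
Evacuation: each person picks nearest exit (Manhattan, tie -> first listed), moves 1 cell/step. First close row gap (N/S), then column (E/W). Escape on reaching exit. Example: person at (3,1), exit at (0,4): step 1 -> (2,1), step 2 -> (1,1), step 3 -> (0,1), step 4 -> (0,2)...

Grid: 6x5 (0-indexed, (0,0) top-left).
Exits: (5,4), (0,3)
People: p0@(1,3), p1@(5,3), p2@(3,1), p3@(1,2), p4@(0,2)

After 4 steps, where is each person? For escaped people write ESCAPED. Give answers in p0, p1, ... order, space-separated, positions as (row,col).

Step 1: p0:(1,3)->(0,3)->EXIT | p1:(5,3)->(5,4)->EXIT | p2:(3,1)->(4,1) | p3:(1,2)->(0,2) | p4:(0,2)->(0,3)->EXIT
Step 2: p0:escaped | p1:escaped | p2:(4,1)->(5,1) | p3:(0,2)->(0,3)->EXIT | p4:escaped
Step 3: p0:escaped | p1:escaped | p2:(5,1)->(5,2) | p3:escaped | p4:escaped
Step 4: p0:escaped | p1:escaped | p2:(5,2)->(5,3) | p3:escaped | p4:escaped

ESCAPED ESCAPED (5,3) ESCAPED ESCAPED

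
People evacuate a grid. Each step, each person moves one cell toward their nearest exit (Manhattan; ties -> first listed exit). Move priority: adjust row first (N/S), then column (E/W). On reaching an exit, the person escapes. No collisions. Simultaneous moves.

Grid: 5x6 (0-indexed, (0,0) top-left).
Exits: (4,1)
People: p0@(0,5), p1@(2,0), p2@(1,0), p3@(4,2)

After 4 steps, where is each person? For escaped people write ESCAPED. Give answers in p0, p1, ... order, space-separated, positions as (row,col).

Step 1: p0:(0,5)->(1,5) | p1:(2,0)->(3,0) | p2:(1,0)->(2,0) | p3:(4,2)->(4,1)->EXIT
Step 2: p0:(1,5)->(2,5) | p1:(3,0)->(4,0) | p2:(2,0)->(3,0) | p3:escaped
Step 3: p0:(2,5)->(3,5) | p1:(4,0)->(4,1)->EXIT | p2:(3,0)->(4,0) | p3:escaped
Step 4: p0:(3,5)->(4,5) | p1:escaped | p2:(4,0)->(4,1)->EXIT | p3:escaped

(4,5) ESCAPED ESCAPED ESCAPED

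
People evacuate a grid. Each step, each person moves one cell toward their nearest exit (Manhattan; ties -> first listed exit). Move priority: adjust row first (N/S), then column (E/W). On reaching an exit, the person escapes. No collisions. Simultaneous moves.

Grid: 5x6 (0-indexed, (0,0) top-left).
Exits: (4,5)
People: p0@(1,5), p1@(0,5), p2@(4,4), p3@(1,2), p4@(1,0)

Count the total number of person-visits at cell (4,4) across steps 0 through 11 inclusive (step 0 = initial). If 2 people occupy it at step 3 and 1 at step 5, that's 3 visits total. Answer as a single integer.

Answer: 3

Derivation:
Step 0: p0@(1,5) p1@(0,5) p2@(4,4) p3@(1,2) p4@(1,0) -> at (4,4): 1 [p2], cum=1
Step 1: p0@(2,5) p1@(1,5) p2@ESC p3@(2,2) p4@(2,0) -> at (4,4): 0 [-], cum=1
Step 2: p0@(3,5) p1@(2,5) p2@ESC p3@(3,2) p4@(3,0) -> at (4,4): 0 [-], cum=1
Step 3: p0@ESC p1@(3,5) p2@ESC p3@(4,2) p4@(4,0) -> at (4,4): 0 [-], cum=1
Step 4: p0@ESC p1@ESC p2@ESC p3@(4,3) p4@(4,1) -> at (4,4): 0 [-], cum=1
Step 5: p0@ESC p1@ESC p2@ESC p3@(4,4) p4@(4,2) -> at (4,4): 1 [p3], cum=2
Step 6: p0@ESC p1@ESC p2@ESC p3@ESC p4@(4,3) -> at (4,4): 0 [-], cum=2
Step 7: p0@ESC p1@ESC p2@ESC p3@ESC p4@(4,4) -> at (4,4): 1 [p4], cum=3
Step 8: p0@ESC p1@ESC p2@ESC p3@ESC p4@ESC -> at (4,4): 0 [-], cum=3
Total visits = 3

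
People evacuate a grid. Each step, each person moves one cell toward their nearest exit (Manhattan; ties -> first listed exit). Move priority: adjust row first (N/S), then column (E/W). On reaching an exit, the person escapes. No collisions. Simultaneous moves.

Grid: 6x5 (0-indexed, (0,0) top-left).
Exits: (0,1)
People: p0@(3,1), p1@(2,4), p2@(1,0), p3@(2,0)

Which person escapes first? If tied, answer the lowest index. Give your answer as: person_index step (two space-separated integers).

Answer: 2 2

Derivation:
Step 1: p0:(3,1)->(2,1) | p1:(2,4)->(1,4) | p2:(1,0)->(0,0) | p3:(2,0)->(1,0)
Step 2: p0:(2,1)->(1,1) | p1:(1,4)->(0,4) | p2:(0,0)->(0,1)->EXIT | p3:(1,0)->(0,0)
Step 3: p0:(1,1)->(0,1)->EXIT | p1:(0,4)->(0,3) | p2:escaped | p3:(0,0)->(0,1)->EXIT
Step 4: p0:escaped | p1:(0,3)->(0,2) | p2:escaped | p3:escaped
Step 5: p0:escaped | p1:(0,2)->(0,1)->EXIT | p2:escaped | p3:escaped
Exit steps: [3, 5, 2, 3]
First to escape: p2 at step 2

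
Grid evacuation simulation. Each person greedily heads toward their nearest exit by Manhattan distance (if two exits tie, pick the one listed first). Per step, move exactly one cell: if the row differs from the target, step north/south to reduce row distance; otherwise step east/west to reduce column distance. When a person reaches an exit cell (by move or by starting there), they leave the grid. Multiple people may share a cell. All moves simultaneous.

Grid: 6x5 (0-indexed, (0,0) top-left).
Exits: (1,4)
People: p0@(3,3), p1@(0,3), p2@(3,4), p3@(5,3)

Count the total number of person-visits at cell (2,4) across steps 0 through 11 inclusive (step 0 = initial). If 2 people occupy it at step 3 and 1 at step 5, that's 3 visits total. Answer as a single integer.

Step 0: p0@(3,3) p1@(0,3) p2@(3,4) p3@(5,3) -> at (2,4): 0 [-], cum=0
Step 1: p0@(2,3) p1@(1,3) p2@(2,4) p3@(4,3) -> at (2,4): 1 [p2], cum=1
Step 2: p0@(1,3) p1@ESC p2@ESC p3@(3,3) -> at (2,4): 0 [-], cum=1
Step 3: p0@ESC p1@ESC p2@ESC p3@(2,3) -> at (2,4): 0 [-], cum=1
Step 4: p0@ESC p1@ESC p2@ESC p3@(1,3) -> at (2,4): 0 [-], cum=1
Step 5: p0@ESC p1@ESC p2@ESC p3@ESC -> at (2,4): 0 [-], cum=1
Total visits = 1

Answer: 1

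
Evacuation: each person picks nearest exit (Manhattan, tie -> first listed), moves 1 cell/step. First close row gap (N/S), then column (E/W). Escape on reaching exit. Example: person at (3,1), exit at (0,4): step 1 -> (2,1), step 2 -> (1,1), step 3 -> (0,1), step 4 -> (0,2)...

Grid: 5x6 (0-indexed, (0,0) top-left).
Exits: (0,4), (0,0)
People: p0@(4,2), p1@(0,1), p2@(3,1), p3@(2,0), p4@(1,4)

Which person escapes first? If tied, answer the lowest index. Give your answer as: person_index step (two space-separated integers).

Answer: 1 1

Derivation:
Step 1: p0:(4,2)->(3,2) | p1:(0,1)->(0,0)->EXIT | p2:(3,1)->(2,1) | p3:(2,0)->(1,0) | p4:(1,4)->(0,4)->EXIT
Step 2: p0:(3,2)->(2,2) | p1:escaped | p2:(2,1)->(1,1) | p3:(1,0)->(0,0)->EXIT | p4:escaped
Step 3: p0:(2,2)->(1,2) | p1:escaped | p2:(1,1)->(0,1) | p3:escaped | p4:escaped
Step 4: p0:(1,2)->(0,2) | p1:escaped | p2:(0,1)->(0,0)->EXIT | p3:escaped | p4:escaped
Step 5: p0:(0,2)->(0,3) | p1:escaped | p2:escaped | p3:escaped | p4:escaped
Step 6: p0:(0,3)->(0,4)->EXIT | p1:escaped | p2:escaped | p3:escaped | p4:escaped
Exit steps: [6, 1, 4, 2, 1]
First to escape: p1 at step 1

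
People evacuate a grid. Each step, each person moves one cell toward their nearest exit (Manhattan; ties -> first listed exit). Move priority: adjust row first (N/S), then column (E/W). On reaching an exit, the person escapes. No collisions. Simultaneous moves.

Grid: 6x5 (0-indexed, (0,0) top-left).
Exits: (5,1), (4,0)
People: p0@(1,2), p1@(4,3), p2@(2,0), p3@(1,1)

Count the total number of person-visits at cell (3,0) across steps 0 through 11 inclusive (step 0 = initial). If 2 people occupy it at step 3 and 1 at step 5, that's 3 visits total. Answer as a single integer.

Step 0: p0@(1,2) p1@(4,3) p2@(2,0) p3@(1,1) -> at (3,0): 0 [-], cum=0
Step 1: p0@(2,2) p1@(5,3) p2@(3,0) p3@(2,1) -> at (3,0): 1 [p2], cum=1
Step 2: p0@(3,2) p1@(5,2) p2@ESC p3@(3,1) -> at (3,0): 0 [-], cum=1
Step 3: p0@(4,2) p1@ESC p2@ESC p3@(4,1) -> at (3,0): 0 [-], cum=1
Step 4: p0@(5,2) p1@ESC p2@ESC p3@ESC -> at (3,0): 0 [-], cum=1
Step 5: p0@ESC p1@ESC p2@ESC p3@ESC -> at (3,0): 0 [-], cum=1
Total visits = 1

Answer: 1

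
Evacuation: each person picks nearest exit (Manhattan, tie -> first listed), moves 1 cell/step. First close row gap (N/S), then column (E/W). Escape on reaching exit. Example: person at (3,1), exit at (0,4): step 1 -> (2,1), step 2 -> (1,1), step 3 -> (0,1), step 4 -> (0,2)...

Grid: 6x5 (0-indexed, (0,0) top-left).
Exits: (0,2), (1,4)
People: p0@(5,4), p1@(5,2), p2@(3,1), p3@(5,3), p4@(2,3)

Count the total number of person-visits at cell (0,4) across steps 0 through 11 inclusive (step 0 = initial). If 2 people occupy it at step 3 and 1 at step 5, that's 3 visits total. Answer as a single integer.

Step 0: p0@(5,4) p1@(5,2) p2@(3,1) p3@(5,3) p4@(2,3) -> at (0,4): 0 [-], cum=0
Step 1: p0@(4,4) p1@(4,2) p2@(2,1) p3@(4,3) p4@(1,3) -> at (0,4): 0 [-], cum=0
Step 2: p0@(3,4) p1@(3,2) p2@(1,1) p3@(3,3) p4@ESC -> at (0,4): 0 [-], cum=0
Step 3: p0@(2,4) p1@(2,2) p2@(0,1) p3@(2,3) p4@ESC -> at (0,4): 0 [-], cum=0
Step 4: p0@ESC p1@(1,2) p2@ESC p3@(1,3) p4@ESC -> at (0,4): 0 [-], cum=0
Step 5: p0@ESC p1@ESC p2@ESC p3@ESC p4@ESC -> at (0,4): 0 [-], cum=0
Total visits = 0

Answer: 0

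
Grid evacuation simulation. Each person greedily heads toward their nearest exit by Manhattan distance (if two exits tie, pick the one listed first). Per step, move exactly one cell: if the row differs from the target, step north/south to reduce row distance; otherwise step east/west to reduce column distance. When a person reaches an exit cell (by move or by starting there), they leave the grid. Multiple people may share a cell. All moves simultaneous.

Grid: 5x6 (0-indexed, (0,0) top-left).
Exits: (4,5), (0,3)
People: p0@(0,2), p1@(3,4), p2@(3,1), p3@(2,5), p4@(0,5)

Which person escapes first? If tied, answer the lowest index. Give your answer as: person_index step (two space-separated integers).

Answer: 0 1

Derivation:
Step 1: p0:(0,2)->(0,3)->EXIT | p1:(3,4)->(4,4) | p2:(3,1)->(4,1) | p3:(2,5)->(3,5) | p4:(0,5)->(0,4)
Step 2: p0:escaped | p1:(4,4)->(4,5)->EXIT | p2:(4,1)->(4,2) | p3:(3,5)->(4,5)->EXIT | p4:(0,4)->(0,3)->EXIT
Step 3: p0:escaped | p1:escaped | p2:(4,2)->(4,3) | p3:escaped | p4:escaped
Step 4: p0:escaped | p1:escaped | p2:(4,3)->(4,4) | p3:escaped | p4:escaped
Step 5: p0:escaped | p1:escaped | p2:(4,4)->(4,5)->EXIT | p3:escaped | p4:escaped
Exit steps: [1, 2, 5, 2, 2]
First to escape: p0 at step 1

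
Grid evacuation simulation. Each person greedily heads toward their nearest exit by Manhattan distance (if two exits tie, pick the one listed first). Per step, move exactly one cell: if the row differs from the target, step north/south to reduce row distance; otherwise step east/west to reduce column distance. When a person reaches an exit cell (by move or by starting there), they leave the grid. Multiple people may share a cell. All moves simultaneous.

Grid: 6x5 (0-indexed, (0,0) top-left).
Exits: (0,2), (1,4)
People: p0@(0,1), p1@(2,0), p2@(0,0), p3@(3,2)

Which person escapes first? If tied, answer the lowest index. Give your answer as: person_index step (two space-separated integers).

Step 1: p0:(0,1)->(0,2)->EXIT | p1:(2,0)->(1,0) | p2:(0,0)->(0,1) | p3:(3,2)->(2,2)
Step 2: p0:escaped | p1:(1,0)->(0,0) | p2:(0,1)->(0,2)->EXIT | p3:(2,2)->(1,2)
Step 3: p0:escaped | p1:(0,0)->(0,1) | p2:escaped | p3:(1,2)->(0,2)->EXIT
Step 4: p0:escaped | p1:(0,1)->(0,2)->EXIT | p2:escaped | p3:escaped
Exit steps: [1, 4, 2, 3]
First to escape: p0 at step 1

Answer: 0 1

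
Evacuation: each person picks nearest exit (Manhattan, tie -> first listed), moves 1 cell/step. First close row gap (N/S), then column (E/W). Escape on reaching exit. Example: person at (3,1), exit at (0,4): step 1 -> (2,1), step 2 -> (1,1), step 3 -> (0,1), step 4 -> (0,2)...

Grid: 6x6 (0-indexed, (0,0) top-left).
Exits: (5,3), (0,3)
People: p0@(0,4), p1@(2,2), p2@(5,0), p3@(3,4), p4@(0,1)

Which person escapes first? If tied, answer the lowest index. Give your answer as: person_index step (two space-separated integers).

Answer: 0 1

Derivation:
Step 1: p0:(0,4)->(0,3)->EXIT | p1:(2,2)->(1,2) | p2:(5,0)->(5,1) | p3:(3,4)->(4,4) | p4:(0,1)->(0,2)
Step 2: p0:escaped | p1:(1,2)->(0,2) | p2:(5,1)->(5,2) | p3:(4,4)->(5,4) | p4:(0,2)->(0,3)->EXIT
Step 3: p0:escaped | p1:(0,2)->(0,3)->EXIT | p2:(5,2)->(5,3)->EXIT | p3:(5,4)->(5,3)->EXIT | p4:escaped
Exit steps: [1, 3, 3, 3, 2]
First to escape: p0 at step 1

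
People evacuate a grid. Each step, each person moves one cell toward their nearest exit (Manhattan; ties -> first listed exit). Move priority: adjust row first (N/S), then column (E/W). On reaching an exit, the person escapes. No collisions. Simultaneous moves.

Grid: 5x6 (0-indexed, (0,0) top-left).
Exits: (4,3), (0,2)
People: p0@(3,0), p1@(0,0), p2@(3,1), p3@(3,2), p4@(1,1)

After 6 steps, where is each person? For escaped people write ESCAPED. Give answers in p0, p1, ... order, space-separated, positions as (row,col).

Step 1: p0:(3,0)->(4,0) | p1:(0,0)->(0,1) | p2:(3,1)->(4,1) | p3:(3,2)->(4,2) | p4:(1,1)->(0,1)
Step 2: p0:(4,0)->(4,1) | p1:(0,1)->(0,2)->EXIT | p2:(4,1)->(4,2) | p3:(4,2)->(4,3)->EXIT | p4:(0,1)->(0,2)->EXIT
Step 3: p0:(4,1)->(4,2) | p1:escaped | p2:(4,2)->(4,3)->EXIT | p3:escaped | p4:escaped
Step 4: p0:(4,2)->(4,3)->EXIT | p1:escaped | p2:escaped | p3:escaped | p4:escaped

ESCAPED ESCAPED ESCAPED ESCAPED ESCAPED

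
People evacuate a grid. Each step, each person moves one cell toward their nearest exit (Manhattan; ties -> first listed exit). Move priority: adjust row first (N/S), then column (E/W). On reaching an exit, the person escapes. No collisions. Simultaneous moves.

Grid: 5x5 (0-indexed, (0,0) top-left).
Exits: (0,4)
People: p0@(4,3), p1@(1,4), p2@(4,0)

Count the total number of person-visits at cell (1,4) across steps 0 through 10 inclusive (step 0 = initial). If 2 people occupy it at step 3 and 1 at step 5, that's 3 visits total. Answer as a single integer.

Step 0: p0@(4,3) p1@(1,4) p2@(4,0) -> at (1,4): 1 [p1], cum=1
Step 1: p0@(3,3) p1@ESC p2@(3,0) -> at (1,4): 0 [-], cum=1
Step 2: p0@(2,3) p1@ESC p2@(2,0) -> at (1,4): 0 [-], cum=1
Step 3: p0@(1,3) p1@ESC p2@(1,0) -> at (1,4): 0 [-], cum=1
Step 4: p0@(0,3) p1@ESC p2@(0,0) -> at (1,4): 0 [-], cum=1
Step 5: p0@ESC p1@ESC p2@(0,1) -> at (1,4): 0 [-], cum=1
Step 6: p0@ESC p1@ESC p2@(0,2) -> at (1,4): 0 [-], cum=1
Step 7: p0@ESC p1@ESC p2@(0,3) -> at (1,4): 0 [-], cum=1
Step 8: p0@ESC p1@ESC p2@ESC -> at (1,4): 0 [-], cum=1
Total visits = 1

Answer: 1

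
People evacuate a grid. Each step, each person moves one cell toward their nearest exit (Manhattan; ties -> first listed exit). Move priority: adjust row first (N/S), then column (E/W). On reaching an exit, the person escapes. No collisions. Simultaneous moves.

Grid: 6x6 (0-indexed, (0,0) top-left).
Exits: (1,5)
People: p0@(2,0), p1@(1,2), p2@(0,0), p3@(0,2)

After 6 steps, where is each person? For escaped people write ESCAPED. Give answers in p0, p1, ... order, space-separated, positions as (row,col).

Step 1: p0:(2,0)->(1,0) | p1:(1,2)->(1,3) | p2:(0,0)->(1,0) | p3:(0,2)->(1,2)
Step 2: p0:(1,0)->(1,1) | p1:(1,3)->(1,4) | p2:(1,0)->(1,1) | p3:(1,2)->(1,3)
Step 3: p0:(1,1)->(1,2) | p1:(1,4)->(1,5)->EXIT | p2:(1,1)->(1,2) | p3:(1,3)->(1,4)
Step 4: p0:(1,2)->(1,3) | p1:escaped | p2:(1,2)->(1,3) | p3:(1,4)->(1,5)->EXIT
Step 5: p0:(1,3)->(1,4) | p1:escaped | p2:(1,3)->(1,4) | p3:escaped
Step 6: p0:(1,4)->(1,5)->EXIT | p1:escaped | p2:(1,4)->(1,5)->EXIT | p3:escaped

ESCAPED ESCAPED ESCAPED ESCAPED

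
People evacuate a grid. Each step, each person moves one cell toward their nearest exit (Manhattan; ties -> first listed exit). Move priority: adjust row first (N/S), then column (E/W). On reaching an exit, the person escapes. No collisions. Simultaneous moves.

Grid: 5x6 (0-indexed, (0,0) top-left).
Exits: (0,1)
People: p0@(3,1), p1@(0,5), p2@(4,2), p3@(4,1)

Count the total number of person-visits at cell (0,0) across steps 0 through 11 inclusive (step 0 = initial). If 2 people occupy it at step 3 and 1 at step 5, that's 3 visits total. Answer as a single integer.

Step 0: p0@(3,1) p1@(0,5) p2@(4,2) p3@(4,1) -> at (0,0): 0 [-], cum=0
Step 1: p0@(2,1) p1@(0,4) p2@(3,2) p3@(3,1) -> at (0,0): 0 [-], cum=0
Step 2: p0@(1,1) p1@(0,3) p2@(2,2) p3@(2,1) -> at (0,0): 0 [-], cum=0
Step 3: p0@ESC p1@(0,2) p2@(1,2) p3@(1,1) -> at (0,0): 0 [-], cum=0
Step 4: p0@ESC p1@ESC p2@(0,2) p3@ESC -> at (0,0): 0 [-], cum=0
Step 5: p0@ESC p1@ESC p2@ESC p3@ESC -> at (0,0): 0 [-], cum=0
Total visits = 0

Answer: 0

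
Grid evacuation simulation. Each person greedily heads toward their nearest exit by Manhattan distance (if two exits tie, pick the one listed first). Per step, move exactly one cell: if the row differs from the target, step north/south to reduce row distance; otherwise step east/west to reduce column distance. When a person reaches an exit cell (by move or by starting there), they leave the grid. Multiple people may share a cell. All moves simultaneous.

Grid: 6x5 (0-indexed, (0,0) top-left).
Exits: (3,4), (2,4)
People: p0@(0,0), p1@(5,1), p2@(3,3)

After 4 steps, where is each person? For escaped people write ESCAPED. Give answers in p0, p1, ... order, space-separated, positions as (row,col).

Step 1: p0:(0,0)->(1,0) | p1:(5,1)->(4,1) | p2:(3,3)->(3,4)->EXIT
Step 2: p0:(1,0)->(2,0) | p1:(4,1)->(3,1) | p2:escaped
Step 3: p0:(2,0)->(2,1) | p1:(3,1)->(3,2) | p2:escaped
Step 4: p0:(2,1)->(2,2) | p1:(3,2)->(3,3) | p2:escaped

(2,2) (3,3) ESCAPED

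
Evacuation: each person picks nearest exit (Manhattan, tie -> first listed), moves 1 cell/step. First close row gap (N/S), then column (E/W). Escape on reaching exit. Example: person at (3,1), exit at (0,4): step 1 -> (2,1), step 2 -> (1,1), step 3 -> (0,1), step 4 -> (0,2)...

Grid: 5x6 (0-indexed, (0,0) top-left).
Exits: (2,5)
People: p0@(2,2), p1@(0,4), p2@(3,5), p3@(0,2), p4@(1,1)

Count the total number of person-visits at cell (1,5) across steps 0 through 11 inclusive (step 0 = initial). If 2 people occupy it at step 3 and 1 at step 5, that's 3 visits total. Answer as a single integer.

Step 0: p0@(2,2) p1@(0,4) p2@(3,5) p3@(0,2) p4@(1,1) -> at (1,5): 0 [-], cum=0
Step 1: p0@(2,3) p1@(1,4) p2@ESC p3@(1,2) p4@(2,1) -> at (1,5): 0 [-], cum=0
Step 2: p0@(2,4) p1@(2,4) p2@ESC p3@(2,2) p4@(2,2) -> at (1,5): 0 [-], cum=0
Step 3: p0@ESC p1@ESC p2@ESC p3@(2,3) p4@(2,3) -> at (1,5): 0 [-], cum=0
Step 4: p0@ESC p1@ESC p2@ESC p3@(2,4) p4@(2,4) -> at (1,5): 0 [-], cum=0
Step 5: p0@ESC p1@ESC p2@ESC p3@ESC p4@ESC -> at (1,5): 0 [-], cum=0
Total visits = 0

Answer: 0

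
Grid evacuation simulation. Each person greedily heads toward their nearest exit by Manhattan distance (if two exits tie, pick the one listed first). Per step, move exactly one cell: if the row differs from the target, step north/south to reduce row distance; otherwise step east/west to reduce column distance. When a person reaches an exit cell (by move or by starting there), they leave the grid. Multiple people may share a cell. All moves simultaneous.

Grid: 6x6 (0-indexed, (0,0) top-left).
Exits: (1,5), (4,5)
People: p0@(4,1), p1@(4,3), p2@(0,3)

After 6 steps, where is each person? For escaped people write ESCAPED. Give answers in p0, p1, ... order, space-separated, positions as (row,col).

Step 1: p0:(4,1)->(4,2) | p1:(4,3)->(4,4) | p2:(0,3)->(1,3)
Step 2: p0:(4,2)->(4,3) | p1:(4,4)->(4,5)->EXIT | p2:(1,3)->(1,4)
Step 3: p0:(4,3)->(4,4) | p1:escaped | p2:(1,4)->(1,5)->EXIT
Step 4: p0:(4,4)->(4,5)->EXIT | p1:escaped | p2:escaped

ESCAPED ESCAPED ESCAPED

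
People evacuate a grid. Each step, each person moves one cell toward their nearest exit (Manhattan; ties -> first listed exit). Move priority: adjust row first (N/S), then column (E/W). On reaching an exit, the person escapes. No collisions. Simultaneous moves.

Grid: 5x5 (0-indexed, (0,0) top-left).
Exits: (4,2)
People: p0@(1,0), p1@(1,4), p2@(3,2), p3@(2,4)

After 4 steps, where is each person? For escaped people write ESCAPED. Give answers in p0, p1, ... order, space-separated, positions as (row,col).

Step 1: p0:(1,0)->(2,0) | p1:(1,4)->(2,4) | p2:(3,2)->(4,2)->EXIT | p3:(2,4)->(3,4)
Step 2: p0:(2,0)->(3,0) | p1:(2,4)->(3,4) | p2:escaped | p3:(3,4)->(4,4)
Step 3: p0:(3,0)->(4,0) | p1:(3,4)->(4,4) | p2:escaped | p3:(4,4)->(4,3)
Step 4: p0:(4,0)->(4,1) | p1:(4,4)->(4,3) | p2:escaped | p3:(4,3)->(4,2)->EXIT

(4,1) (4,3) ESCAPED ESCAPED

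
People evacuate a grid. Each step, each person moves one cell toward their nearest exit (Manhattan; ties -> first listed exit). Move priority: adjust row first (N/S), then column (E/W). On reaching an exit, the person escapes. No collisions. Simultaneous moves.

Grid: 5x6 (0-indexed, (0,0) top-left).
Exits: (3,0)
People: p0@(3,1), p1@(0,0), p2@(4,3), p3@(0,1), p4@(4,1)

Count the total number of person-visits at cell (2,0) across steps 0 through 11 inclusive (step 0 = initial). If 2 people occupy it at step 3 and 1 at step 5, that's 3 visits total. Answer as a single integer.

Answer: 1

Derivation:
Step 0: p0@(3,1) p1@(0,0) p2@(4,3) p3@(0,1) p4@(4,1) -> at (2,0): 0 [-], cum=0
Step 1: p0@ESC p1@(1,0) p2@(3,3) p3@(1,1) p4@(3,1) -> at (2,0): 0 [-], cum=0
Step 2: p0@ESC p1@(2,0) p2@(3,2) p3@(2,1) p4@ESC -> at (2,0): 1 [p1], cum=1
Step 3: p0@ESC p1@ESC p2@(3,1) p3@(3,1) p4@ESC -> at (2,0): 0 [-], cum=1
Step 4: p0@ESC p1@ESC p2@ESC p3@ESC p4@ESC -> at (2,0): 0 [-], cum=1
Total visits = 1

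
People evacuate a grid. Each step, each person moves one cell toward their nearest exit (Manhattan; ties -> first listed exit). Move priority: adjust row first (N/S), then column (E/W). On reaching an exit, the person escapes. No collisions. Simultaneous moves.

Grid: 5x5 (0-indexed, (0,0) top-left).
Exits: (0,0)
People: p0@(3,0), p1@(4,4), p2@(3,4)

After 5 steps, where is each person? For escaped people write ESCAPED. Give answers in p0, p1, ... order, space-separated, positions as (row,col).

Step 1: p0:(3,0)->(2,0) | p1:(4,4)->(3,4) | p2:(3,4)->(2,4)
Step 2: p0:(2,0)->(1,0) | p1:(3,4)->(2,4) | p2:(2,4)->(1,4)
Step 3: p0:(1,0)->(0,0)->EXIT | p1:(2,4)->(1,4) | p2:(1,4)->(0,4)
Step 4: p0:escaped | p1:(1,4)->(0,4) | p2:(0,4)->(0,3)
Step 5: p0:escaped | p1:(0,4)->(0,3) | p2:(0,3)->(0,2)

ESCAPED (0,3) (0,2)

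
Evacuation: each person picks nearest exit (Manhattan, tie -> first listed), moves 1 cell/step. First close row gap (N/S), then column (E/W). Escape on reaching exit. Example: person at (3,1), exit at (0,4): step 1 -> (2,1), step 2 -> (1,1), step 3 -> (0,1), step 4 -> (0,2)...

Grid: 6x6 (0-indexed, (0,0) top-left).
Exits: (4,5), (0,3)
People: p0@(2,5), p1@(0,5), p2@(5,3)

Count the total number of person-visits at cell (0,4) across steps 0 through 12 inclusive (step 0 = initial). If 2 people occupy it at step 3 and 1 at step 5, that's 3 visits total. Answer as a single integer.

Step 0: p0@(2,5) p1@(0,5) p2@(5,3) -> at (0,4): 0 [-], cum=0
Step 1: p0@(3,5) p1@(0,4) p2@(4,3) -> at (0,4): 1 [p1], cum=1
Step 2: p0@ESC p1@ESC p2@(4,4) -> at (0,4): 0 [-], cum=1
Step 3: p0@ESC p1@ESC p2@ESC -> at (0,4): 0 [-], cum=1
Total visits = 1

Answer: 1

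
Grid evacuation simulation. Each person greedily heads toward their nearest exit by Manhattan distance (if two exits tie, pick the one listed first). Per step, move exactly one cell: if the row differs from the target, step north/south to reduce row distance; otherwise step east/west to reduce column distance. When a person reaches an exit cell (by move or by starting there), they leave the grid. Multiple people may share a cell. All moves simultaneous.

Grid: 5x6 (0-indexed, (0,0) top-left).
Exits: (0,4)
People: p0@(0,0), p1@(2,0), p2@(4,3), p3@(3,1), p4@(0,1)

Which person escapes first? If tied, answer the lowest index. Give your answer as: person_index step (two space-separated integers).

Step 1: p0:(0,0)->(0,1) | p1:(2,0)->(1,0) | p2:(4,3)->(3,3) | p3:(3,1)->(2,1) | p4:(0,1)->(0,2)
Step 2: p0:(0,1)->(0,2) | p1:(1,0)->(0,0) | p2:(3,3)->(2,3) | p3:(2,1)->(1,1) | p4:(0,2)->(0,3)
Step 3: p0:(0,2)->(0,3) | p1:(0,0)->(0,1) | p2:(2,3)->(1,3) | p3:(1,1)->(0,1) | p4:(0,3)->(0,4)->EXIT
Step 4: p0:(0,3)->(0,4)->EXIT | p1:(0,1)->(0,2) | p2:(1,3)->(0,3) | p3:(0,1)->(0,2) | p4:escaped
Step 5: p0:escaped | p1:(0,2)->(0,3) | p2:(0,3)->(0,4)->EXIT | p3:(0,2)->(0,3) | p4:escaped
Step 6: p0:escaped | p1:(0,3)->(0,4)->EXIT | p2:escaped | p3:(0,3)->(0,4)->EXIT | p4:escaped
Exit steps: [4, 6, 5, 6, 3]
First to escape: p4 at step 3

Answer: 4 3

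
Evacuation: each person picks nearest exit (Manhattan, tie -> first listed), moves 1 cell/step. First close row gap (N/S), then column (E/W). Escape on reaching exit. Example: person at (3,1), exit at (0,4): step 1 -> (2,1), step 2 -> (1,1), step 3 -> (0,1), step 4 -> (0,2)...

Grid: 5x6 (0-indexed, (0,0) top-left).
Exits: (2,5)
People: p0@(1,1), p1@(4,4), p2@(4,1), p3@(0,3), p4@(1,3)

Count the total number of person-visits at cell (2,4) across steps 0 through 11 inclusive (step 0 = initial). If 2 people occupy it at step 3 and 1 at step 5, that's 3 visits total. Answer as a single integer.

Step 0: p0@(1,1) p1@(4,4) p2@(4,1) p3@(0,3) p4@(1,3) -> at (2,4): 0 [-], cum=0
Step 1: p0@(2,1) p1@(3,4) p2@(3,1) p3@(1,3) p4@(2,3) -> at (2,4): 0 [-], cum=0
Step 2: p0@(2,2) p1@(2,4) p2@(2,1) p3@(2,3) p4@(2,4) -> at (2,4): 2 [p1,p4], cum=2
Step 3: p0@(2,3) p1@ESC p2@(2,2) p3@(2,4) p4@ESC -> at (2,4): 1 [p3], cum=3
Step 4: p0@(2,4) p1@ESC p2@(2,3) p3@ESC p4@ESC -> at (2,4): 1 [p0], cum=4
Step 5: p0@ESC p1@ESC p2@(2,4) p3@ESC p4@ESC -> at (2,4): 1 [p2], cum=5
Step 6: p0@ESC p1@ESC p2@ESC p3@ESC p4@ESC -> at (2,4): 0 [-], cum=5
Total visits = 5

Answer: 5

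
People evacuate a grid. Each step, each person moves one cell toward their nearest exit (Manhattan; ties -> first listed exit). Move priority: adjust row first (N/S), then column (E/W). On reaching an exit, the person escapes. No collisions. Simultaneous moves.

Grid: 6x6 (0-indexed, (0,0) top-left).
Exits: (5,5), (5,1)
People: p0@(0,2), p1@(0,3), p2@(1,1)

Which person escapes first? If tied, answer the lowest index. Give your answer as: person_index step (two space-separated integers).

Step 1: p0:(0,2)->(1,2) | p1:(0,3)->(1,3) | p2:(1,1)->(2,1)
Step 2: p0:(1,2)->(2,2) | p1:(1,3)->(2,3) | p2:(2,1)->(3,1)
Step 3: p0:(2,2)->(3,2) | p1:(2,3)->(3,3) | p2:(3,1)->(4,1)
Step 4: p0:(3,2)->(4,2) | p1:(3,3)->(4,3) | p2:(4,1)->(5,1)->EXIT
Step 5: p0:(4,2)->(5,2) | p1:(4,3)->(5,3) | p2:escaped
Step 6: p0:(5,2)->(5,1)->EXIT | p1:(5,3)->(5,4) | p2:escaped
Step 7: p0:escaped | p1:(5,4)->(5,5)->EXIT | p2:escaped
Exit steps: [6, 7, 4]
First to escape: p2 at step 4

Answer: 2 4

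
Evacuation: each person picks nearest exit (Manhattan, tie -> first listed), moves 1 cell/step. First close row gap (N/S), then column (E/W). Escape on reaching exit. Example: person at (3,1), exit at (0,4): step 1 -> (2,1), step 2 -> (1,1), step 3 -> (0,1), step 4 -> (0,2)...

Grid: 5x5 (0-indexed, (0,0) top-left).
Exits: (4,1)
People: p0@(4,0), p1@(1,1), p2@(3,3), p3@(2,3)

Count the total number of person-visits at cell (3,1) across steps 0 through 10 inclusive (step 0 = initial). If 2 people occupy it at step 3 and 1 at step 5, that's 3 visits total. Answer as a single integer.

Step 0: p0@(4,0) p1@(1,1) p2@(3,3) p3@(2,3) -> at (3,1): 0 [-], cum=0
Step 1: p0@ESC p1@(2,1) p2@(4,3) p3@(3,3) -> at (3,1): 0 [-], cum=0
Step 2: p0@ESC p1@(3,1) p2@(4,2) p3@(4,3) -> at (3,1): 1 [p1], cum=1
Step 3: p0@ESC p1@ESC p2@ESC p3@(4,2) -> at (3,1): 0 [-], cum=1
Step 4: p0@ESC p1@ESC p2@ESC p3@ESC -> at (3,1): 0 [-], cum=1
Total visits = 1

Answer: 1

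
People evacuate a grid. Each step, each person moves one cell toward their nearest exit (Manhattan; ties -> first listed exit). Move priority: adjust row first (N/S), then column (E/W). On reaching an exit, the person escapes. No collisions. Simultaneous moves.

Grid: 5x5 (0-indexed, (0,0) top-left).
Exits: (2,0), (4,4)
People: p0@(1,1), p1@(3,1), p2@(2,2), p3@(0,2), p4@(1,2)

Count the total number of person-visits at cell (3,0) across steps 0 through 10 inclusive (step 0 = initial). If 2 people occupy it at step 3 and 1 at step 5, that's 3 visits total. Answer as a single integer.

Step 0: p0@(1,1) p1@(3,1) p2@(2,2) p3@(0,2) p4@(1,2) -> at (3,0): 0 [-], cum=0
Step 1: p0@(2,1) p1@(2,1) p2@(2,1) p3@(1,2) p4@(2,2) -> at (3,0): 0 [-], cum=0
Step 2: p0@ESC p1@ESC p2@ESC p3@(2,2) p4@(2,1) -> at (3,0): 0 [-], cum=0
Step 3: p0@ESC p1@ESC p2@ESC p3@(2,1) p4@ESC -> at (3,0): 0 [-], cum=0
Step 4: p0@ESC p1@ESC p2@ESC p3@ESC p4@ESC -> at (3,0): 0 [-], cum=0
Total visits = 0

Answer: 0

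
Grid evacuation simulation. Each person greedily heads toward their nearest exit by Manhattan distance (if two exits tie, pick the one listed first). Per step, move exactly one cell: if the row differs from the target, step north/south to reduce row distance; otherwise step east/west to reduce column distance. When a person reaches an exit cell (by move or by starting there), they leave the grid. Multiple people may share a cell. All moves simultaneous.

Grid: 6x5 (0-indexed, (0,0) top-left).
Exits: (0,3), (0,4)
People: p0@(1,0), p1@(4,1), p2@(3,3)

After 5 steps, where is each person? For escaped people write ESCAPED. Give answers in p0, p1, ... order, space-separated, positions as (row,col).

Step 1: p0:(1,0)->(0,0) | p1:(4,1)->(3,1) | p2:(3,3)->(2,3)
Step 2: p0:(0,0)->(0,1) | p1:(3,1)->(2,1) | p2:(2,3)->(1,3)
Step 3: p0:(0,1)->(0,2) | p1:(2,1)->(1,1) | p2:(1,3)->(0,3)->EXIT
Step 4: p0:(0,2)->(0,3)->EXIT | p1:(1,1)->(0,1) | p2:escaped
Step 5: p0:escaped | p1:(0,1)->(0,2) | p2:escaped

ESCAPED (0,2) ESCAPED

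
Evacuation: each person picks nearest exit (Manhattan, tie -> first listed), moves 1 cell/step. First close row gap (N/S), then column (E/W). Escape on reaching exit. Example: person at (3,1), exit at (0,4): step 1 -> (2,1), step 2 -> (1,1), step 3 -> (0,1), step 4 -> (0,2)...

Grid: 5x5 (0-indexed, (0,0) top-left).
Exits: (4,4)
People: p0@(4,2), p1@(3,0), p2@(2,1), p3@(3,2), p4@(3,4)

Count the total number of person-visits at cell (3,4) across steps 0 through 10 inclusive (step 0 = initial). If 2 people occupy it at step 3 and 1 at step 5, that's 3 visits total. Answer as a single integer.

Step 0: p0@(4,2) p1@(3,0) p2@(2,1) p3@(3,2) p4@(3,4) -> at (3,4): 1 [p4], cum=1
Step 1: p0@(4,3) p1@(4,0) p2@(3,1) p3@(4,2) p4@ESC -> at (3,4): 0 [-], cum=1
Step 2: p0@ESC p1@(4,1) p2@(4,1) p3@(4,3) p4@ESC -> at (3,4): 0 [-], cum=1
Step 3: p0@ESC p1@(4,2) p2@(4,2) p3@ESC p4@ESC -> at (3,4): 0 [-], cum=1
Step 4: p0@ESC p1@(4,3) p2@(4,3) p3@ESC p4@ESC -> at (3,4): 0 [-], cum=1
Step 5: p0@ESC p1@ESC p2@ESC p3@ESC p4@ESC -> at (3,4): 0 [-], cum=1
Total visits = 1

Answer: 1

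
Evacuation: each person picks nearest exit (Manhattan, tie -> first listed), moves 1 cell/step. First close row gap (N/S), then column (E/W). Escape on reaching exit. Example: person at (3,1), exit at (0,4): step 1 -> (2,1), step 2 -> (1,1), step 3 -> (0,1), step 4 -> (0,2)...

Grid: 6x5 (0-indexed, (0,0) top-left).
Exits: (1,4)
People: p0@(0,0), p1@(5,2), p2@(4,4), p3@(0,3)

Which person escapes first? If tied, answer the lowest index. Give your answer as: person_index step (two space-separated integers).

Step 1: p0:(0,0)->(1,0) | p1:(5,2)->(4,2) | p2:(4,4)->(3,4) | p3:(0,3)->(1,3)
Step 2: p0:(1,0)->(1,1) | p1:(4,2)->(3,2) | p2:(3,4)->(2,4) | p3:(1,3)->(1,4)->EXIT
Step 3: p0:(1,1)->(1,2) | p1:(3,2)->(2,2) | p2:(2,4)->(1,4)->EXIT | p3:escaped
Step 4: p0:(1,2)->(1,3) | p1:(2,2)->(1,2) | p2:escaped | p3:escaped
Step 5: p0:(1,3)->(1,4)->EXIT | p1:(1,2)->(1,3) | p2:escaped | p3:escaped
Step 6: p0:escaped | p1:(1,3)->(1,4)->EXIT | p2:escaped | p3:escaped
Exit steps: [5, 6, 3, 2]
First to escape: p3 at step 2

Answer: 3 2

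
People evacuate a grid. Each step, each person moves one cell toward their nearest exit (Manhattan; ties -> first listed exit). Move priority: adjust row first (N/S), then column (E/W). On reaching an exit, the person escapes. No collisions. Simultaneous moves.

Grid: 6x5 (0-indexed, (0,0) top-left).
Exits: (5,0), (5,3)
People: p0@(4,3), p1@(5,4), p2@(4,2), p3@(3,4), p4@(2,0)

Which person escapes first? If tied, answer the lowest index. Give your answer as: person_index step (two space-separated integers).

Step 1: p0:(4,3)->(5,3)->EXIT | p1:(5,4)->(5,3)->EXIT | p2:(4,2)->(5,2) | p3:(3,4)->(4,4) | p4:(2,0)->(3,0)
Step 2: p0:escaped | p1:escaped | p2:(5,2)->(5,3)->EXIT | p3:(4,4)->(5,4) | p4:(3,0)->(4,0)
Step 3: p0:escaped | p1:escaped | p2:escaped | p3:(5,4)->(5,3)->EXIT | p4:(4,0)->(5,0)->EXIT
Exit steps: [1, 1, 2, 3, 3]
First to escape: p0 at step 1

Answer: 0 1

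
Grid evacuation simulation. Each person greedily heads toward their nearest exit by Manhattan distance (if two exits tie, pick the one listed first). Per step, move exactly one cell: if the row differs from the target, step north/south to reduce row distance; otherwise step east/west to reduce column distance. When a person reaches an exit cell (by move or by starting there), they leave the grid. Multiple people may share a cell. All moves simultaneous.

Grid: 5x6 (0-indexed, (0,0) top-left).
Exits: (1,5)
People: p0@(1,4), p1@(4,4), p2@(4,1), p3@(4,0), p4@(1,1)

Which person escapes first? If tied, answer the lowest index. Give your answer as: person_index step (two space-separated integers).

Answer: 0 1

Derivation:
Step 1: p0:(1,4)->(1,5)->EXIT | p1:(4,4)->(3,4) | p2:(4,1)->(3,1) | p3:(4,0)->(3,0) | p4:(1,1)->(1,2)
Step 2: p0:escaped | p1:(3,4)->(2,4) | p2:(3,1)->(2,1) | p3:(3,0)->(2,0) | p4:(1,2)->(1,3)
Step 3: p0:escaped | p1:(2,4)->(1,4) | p2:(2,1)->(1,1) | p3:(2,0)->(1,0) | p4:(1,3)->(1,4)
Step 4: p0:escaped | p1:(1,4)->(1,5)->EXIT | p2:(1,1)->(1,2) | p3:(1,0)->(1,1) | p4:(1,4)->(1,5)->EXIT
Step 5: p0:escaped | p1:escaped | p2:(1,2)->(1,3) | p3:(1,1)->(1,2) | p4:escaped
Step 6: p0:escaped | p1:escaped | p2:(1,3)->(1,4) | p3:(1,2)->(1,3) | p4:escaped
Step 7: p0:escaped | p1:escaped | p2:(1,4)->(1,5)->EXIT | p3:(1,3)->(1,4) | p4:escaped
Step 8: p0:escaped | p1:escaped | p2:escaped | p3:(1,4)->(1,5)->EXIT | p4:escaped
Exit steps: [1, 4, 7, 8, 4]
First to escape: p0 at step 1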